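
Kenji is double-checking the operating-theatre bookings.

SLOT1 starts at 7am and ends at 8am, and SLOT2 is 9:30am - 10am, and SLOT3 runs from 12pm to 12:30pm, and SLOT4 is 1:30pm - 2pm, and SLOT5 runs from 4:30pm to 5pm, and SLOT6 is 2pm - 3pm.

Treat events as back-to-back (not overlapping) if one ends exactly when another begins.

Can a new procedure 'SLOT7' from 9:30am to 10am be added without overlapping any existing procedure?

SLOT1: ends 8am at or before SLOT7 starts 9:30am → clear.
SLOT2: starts 9:30am before SLOT7 ends 10am, and ends 10am after SLOT7 starts 9:30am → overlap.
SLOT3: starts 12pm at or after SLOT7 ends 10am → clear.
SLOT4: starts 1:30pm at or after SLOT7 ends 10am → clear.
SLOT6: starts 2pm at or after SLOT7 ends 10am → clear.
SLOT5: starts 4:30pm at or after SLOT7 ends 10am → clear.
SLOT7 overlaps SLOT2.

No — it overlaps SLOT2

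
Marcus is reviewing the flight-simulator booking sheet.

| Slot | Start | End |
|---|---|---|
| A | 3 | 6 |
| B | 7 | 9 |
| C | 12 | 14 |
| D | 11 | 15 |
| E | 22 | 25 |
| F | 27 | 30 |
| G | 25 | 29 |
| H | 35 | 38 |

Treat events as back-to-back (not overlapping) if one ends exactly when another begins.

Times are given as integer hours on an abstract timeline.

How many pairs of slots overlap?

Check each pair: they overlap iff neither finishes before the other starts.
Sorted by start: A, B, D, C, E, G, F, H.
B starts after A ends; A is clear from here.
D starts after B ends; B is clear from here.
C starts before D ends → D and C overlap.
E starts after D ends; D is clear from here.
E starts after C ends; C is clear from here.
G starts exactly when E ends (back-to-back, no overlap); E is clear from here.
F starts before G ends → G and F overlap.
H starts after G ends.
H starts after F ends.
Overlapping pairs: C & D, F & G — 2 in total.

2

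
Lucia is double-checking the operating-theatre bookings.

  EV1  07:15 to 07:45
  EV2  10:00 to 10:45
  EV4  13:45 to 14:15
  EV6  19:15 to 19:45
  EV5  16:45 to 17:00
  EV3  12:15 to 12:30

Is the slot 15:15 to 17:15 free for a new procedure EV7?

No — it overlaps EV5

EV1: ends 07:45 at or before EV7 starts 15:15 → clear.
EV2: ends 10:45 at or before EV7 starts 15:15 → clear.
EV3: ends 12:30 at or before EV7 starts 15:15 → clear.
EV4: ends 14:15 at or before EV7 starts 15:15 → clear.
EV5: starts 16:45 before EV7 ends 17:15, and ends 17:00 after EV7 starts 15:15 → overlap.
EV6: starts 19:15 at or after EV7 ends 17:15 → clear.
EV7 overlaps EV5.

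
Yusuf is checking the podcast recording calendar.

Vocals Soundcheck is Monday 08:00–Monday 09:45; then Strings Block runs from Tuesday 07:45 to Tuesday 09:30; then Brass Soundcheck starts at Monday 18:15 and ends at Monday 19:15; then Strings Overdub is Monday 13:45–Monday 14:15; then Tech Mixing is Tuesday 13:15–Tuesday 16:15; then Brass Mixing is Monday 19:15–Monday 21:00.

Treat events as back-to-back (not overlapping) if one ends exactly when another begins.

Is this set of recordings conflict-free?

Yes

Sorted by start: Vocals Soundcheck, Strings Overdub, Brass Soundcheck, Brass Mixing, Strings Block, Tech Mixing.
Strings Overdub starts after Vocals Soundcheck ends — done with Vocals Soundcheck.
Brass Soundcheck starts after Strings Overdub ends — done with Strings Overdub.
Brass Mixing starts exactly when Brass Soundcheck ends (back-to-back, no overlap) — done with Brass Soundcheck.
Strings Block starts after Brass Mixing ends — done with Brass Mixing.
Tech Mixing starts after Strings Block ends.
Every pair is clear; the schedule has no overlaps.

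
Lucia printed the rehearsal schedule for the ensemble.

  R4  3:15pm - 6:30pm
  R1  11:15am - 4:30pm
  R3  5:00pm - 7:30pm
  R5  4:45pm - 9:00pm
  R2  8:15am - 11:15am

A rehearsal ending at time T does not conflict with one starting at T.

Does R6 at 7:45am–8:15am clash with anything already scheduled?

R2: starts 8:15am at or after R6 ends 8:15am → clear.
R1: starts 11:15am at or after R6 ends 8:15am → clear.
R4: starts 3:15pm at or after R6 ends 8:15am → clear.
R5: starts 4:45pm at or after R6 ends 8:15am → clear.
R3: starts 5:00pm at or after R6 ends 8:15am → clear.

No — it doesn't clash with anything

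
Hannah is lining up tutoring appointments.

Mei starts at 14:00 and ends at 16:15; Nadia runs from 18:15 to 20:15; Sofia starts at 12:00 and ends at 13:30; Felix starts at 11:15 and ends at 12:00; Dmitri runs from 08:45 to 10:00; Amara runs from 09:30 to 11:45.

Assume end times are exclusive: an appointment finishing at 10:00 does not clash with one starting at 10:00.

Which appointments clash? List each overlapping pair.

Sorted by start: Dmitri, Amara, Felix, Sofia, Mei, Nadia.
Amara starts before Dmitri ends → Dmitri and Amara overlap.
Felix starts after Dmitri ends, so nothing later overlaps Dmitri either.
Felix starts before Amara ends → Amara and Felix overlap.
Sofia starts after Amara ends, so nothing later overlaps Amara either.
Sofia starts exactly when Felix ends (back-to-back, no overlap), so nothing later overlaps Felix either.
Mei starts after Sofia ends, so nothing later overlaps Sofia either.
Nadia starts after Mei ends.

Amara & Dmitri, Amara & Felix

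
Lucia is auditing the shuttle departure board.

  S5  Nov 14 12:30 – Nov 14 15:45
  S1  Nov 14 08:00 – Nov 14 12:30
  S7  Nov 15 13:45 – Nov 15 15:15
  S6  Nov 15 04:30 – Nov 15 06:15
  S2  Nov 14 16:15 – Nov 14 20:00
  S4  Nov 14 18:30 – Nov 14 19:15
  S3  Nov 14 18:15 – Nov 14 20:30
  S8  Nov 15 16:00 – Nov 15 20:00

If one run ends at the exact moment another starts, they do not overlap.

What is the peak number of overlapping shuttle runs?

Sweep the timeline, counting +1 at each start and −1 at each end (ends before starts at a tie):
Nov 14 08:00 start S1 → 1
Nov 14 12:30 end S1 → 0
Nov 14 12:30 start S5 → 1
Nov 14 15:45 end S5 → 0
Nov 14 16:15 start S2 → 1
Nov 14 18:15 start S3 → 2
Nov 14 18:30 start S4 → 3
Nov 14 19:15 end S4 → 2
Nov 14 20:00 end S2 → 1
Nov 14 20:30 end S3 → 0
Nov 15 04:30 start S6 → 1
Nov 15 06:15 end S6 → 0
Nov 15 13:45 start S7 → 1
Nov 15 15:15 end S7 → 0
Nov 15 16:00 start S8 → 1
Nov 15 20:00 end S8 → 0
Peak is 3, at Nov 14 18:30 (S2, S3, S4).

3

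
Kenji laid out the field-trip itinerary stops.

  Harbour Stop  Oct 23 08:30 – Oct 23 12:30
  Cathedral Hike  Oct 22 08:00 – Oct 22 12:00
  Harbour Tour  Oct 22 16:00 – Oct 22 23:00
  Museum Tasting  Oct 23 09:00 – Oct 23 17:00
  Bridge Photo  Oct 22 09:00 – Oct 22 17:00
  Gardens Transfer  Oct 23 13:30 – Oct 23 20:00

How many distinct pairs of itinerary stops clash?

4

Sorted by start: Cathedral Hike, Bridge Photo, Harbour Tour, Harbour Stop, Museum Tasting, Gardens Transfer.
Bridge Photo starts before Cathedral Hike ends → Cathedral Hike and Bridge Photo overlap.
Harbour Tour starts after Cathedral Hike ends; Cathedral Hike is clear from here.
Harbour Tour starts before Bridge Photo ends → Bridge Photo and Harbour Tour overlap.
Harbour Stop starts after Bridge Photo ends; Bridge Photo is clear from here.
Harbour Stop starts after Harbour Tour ends; Harbour Tour is clear from here.
Museum Tasting starts before Harbour Stop ends → Harbour Stop and Museum Tasting overlap.
Gardens Transfer starts after Harbour Stop ends.
Gardens Transfer starts before Museum Tasting ends → Museum Tasting and Gardens Transfer overlap.
Overlapping pairs: Bridge Photo & Cathedral Hike, Bridge Photo & Harbour Tour, Gardens Transfer & Museum Tasting, Harbour Stop & Museum Tasting — 4 in total.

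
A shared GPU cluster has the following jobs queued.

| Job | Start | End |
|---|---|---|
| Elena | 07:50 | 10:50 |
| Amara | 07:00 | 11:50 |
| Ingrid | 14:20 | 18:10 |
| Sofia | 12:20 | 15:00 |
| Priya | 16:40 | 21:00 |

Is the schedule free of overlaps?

Sorted by start: Amara, Elena, Sofia, Ingrid, Priya.
Elena starts before Amara ends → Amara and Elena overlap.
That's a conflict, so the schedule is not conflict-free.

No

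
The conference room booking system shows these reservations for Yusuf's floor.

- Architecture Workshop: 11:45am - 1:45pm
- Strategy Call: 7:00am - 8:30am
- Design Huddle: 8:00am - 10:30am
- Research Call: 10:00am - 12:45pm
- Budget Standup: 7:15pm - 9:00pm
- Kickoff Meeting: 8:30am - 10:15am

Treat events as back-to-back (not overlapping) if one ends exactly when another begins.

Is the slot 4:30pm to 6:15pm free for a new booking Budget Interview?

Yes — the slot is free

Strategy Call: ends 8:30am at or before Budget Interview starts 4:30pm → clear.
Design Huddle: ends 10:30am at or before Budget Interview starts 4:30pm → clear.
Kickoff Meeting: ends 10:15am at or before Budget Interview starts 4:30pm → clear.
Research Call: ends 12:45pm at or before Budget Interview starts 4:30pm → clear.
Architecture Workshop: ends 1:45pm at or before Budget Interview starts 4:30pm → clear.
Budget Standup: starts 7:15pm at or after Budget Interview ends 6:15pm → clear.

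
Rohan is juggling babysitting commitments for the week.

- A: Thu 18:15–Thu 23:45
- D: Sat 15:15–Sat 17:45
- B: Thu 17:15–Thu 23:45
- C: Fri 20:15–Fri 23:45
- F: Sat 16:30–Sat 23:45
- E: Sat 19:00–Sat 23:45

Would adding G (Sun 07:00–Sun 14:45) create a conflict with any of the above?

No — it doesn't clash with anything

B: ends Thu 23:45 at or before G starts Sun 07:00 → clear.
A: ends Thu 23:45 at or before G starts Sun 07:00 → clear.
C: ends Fri 23:45 at or before G starts Sun 07:00 → clear.
D: ends Sat 17:45 at or before G starts Sun 07:00 → clear.
F: ends Sat 23:45 at or before G starts Sun 07:00 → clear.
E: ends Sat 23:45 at or before G starts Sun 07:00 → clear.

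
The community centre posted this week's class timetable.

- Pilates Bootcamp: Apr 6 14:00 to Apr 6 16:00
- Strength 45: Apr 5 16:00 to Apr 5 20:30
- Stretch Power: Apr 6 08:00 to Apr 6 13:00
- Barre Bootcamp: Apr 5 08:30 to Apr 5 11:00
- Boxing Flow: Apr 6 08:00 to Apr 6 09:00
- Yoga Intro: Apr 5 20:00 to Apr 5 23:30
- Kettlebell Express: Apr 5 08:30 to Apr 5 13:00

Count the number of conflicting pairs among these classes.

Sorted by start: Kettlebell Express, Barre Bootcamp, Strength 45, Yoga Intro, Boxing Flow, Stretch Power, Pilates Bootcamp.
Barre Bootcamp starts before Kettlebell Express ends → Kettlebell Express and Barre Bootcamp overlap.
Strength 45 starts after Kettlebell Express ends — done with Kettlebell Express.
Strength 45 starts after Barre Bootcamp ends — done with Barre Bootcamp.
Yoga Intro starts before Strength 45 ends → Strength 45 and Yoga Intro overlap.
Boxing Flow starts after Strength 45 ends — done with Strength 45.
Boxing Flow starts after Yoga Intro ends — done with Yoga Intro.
Stretch Power starts before Boxing Flow ends → Boxing Flow and Stretch Power overlap.
Pilates Bootcamp starts after Boxing Flow ends.
Pilates Bootcamp starts after Stretch Power ends.
Overlapping pairs: Barre Bootcamp & Kettlebell Express, Boxing Flow & Stretch Power, Strength 45 & Yoga Intro — 3 in total.

3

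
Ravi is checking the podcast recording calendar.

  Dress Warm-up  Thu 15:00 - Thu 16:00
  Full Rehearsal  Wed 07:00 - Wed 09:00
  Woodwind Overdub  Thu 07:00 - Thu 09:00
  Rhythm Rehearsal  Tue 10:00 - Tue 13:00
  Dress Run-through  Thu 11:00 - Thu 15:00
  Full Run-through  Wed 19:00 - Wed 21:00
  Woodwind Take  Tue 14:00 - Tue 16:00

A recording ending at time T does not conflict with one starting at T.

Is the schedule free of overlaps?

Yes

Sorted by start: Rhythm Rehearsal, Woodwind Take, Full Rehearsal, Full Run-through, Woodwind Overdub, Dress Run-through, Dress Warm-up.
Woodwind Take starts after Rhythm Rehearsal ends; Rhythm Rehearsal is clear from here.
Full Rehearsal starts after Woodwind Take ends; Woodwind Take is clear from here.
Full Run-through starts after Full Rehearsal ends; Full Rehearsal is clear from here.
Woodwind Overdub starts after Full Run-through ends; Full Run-through is clear from here.
Dress Run-through starts after Woodwind Overdub ends; Woodwind Overdub is clear from here.
Dress Warm-up starts exactly when Dress Run-through ends (back-to-back, no overlap).
Every pair is clear; the schedule has no overlaps.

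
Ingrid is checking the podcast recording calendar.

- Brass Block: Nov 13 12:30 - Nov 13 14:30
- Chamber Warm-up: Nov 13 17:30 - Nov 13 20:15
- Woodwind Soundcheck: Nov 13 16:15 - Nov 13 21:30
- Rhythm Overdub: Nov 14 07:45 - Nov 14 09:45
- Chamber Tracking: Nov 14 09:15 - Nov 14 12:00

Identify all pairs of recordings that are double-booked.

Sorted by start: Brass Block, Woodwind Soundcheck, Chamber Warm-up, Rhythm Overdub, Chamber Tracking.
Woodwind Soundcheck starts after Brass Block ends — done with Brass Block.
Chamber Warm-up starts before Woodwind Soundcheck ends → Woodwind Soundcheck and Chamber Warm-up overlap.
Rhythm Overdub starts after Woodwind Soundcheck ends — done with Woodwind Soundcheck.
Rhythm Overdub starts after Chamber Warm-up ends — done with Chamber Warm-up.
Chamber Tracking starts before Rhythm Overdub ends → Rhythm Overdub and Chamber Tracking overlap.

Chamber Tracking & Rhythm Overdub, Chamber Warm-up & Woodwind Soundcheck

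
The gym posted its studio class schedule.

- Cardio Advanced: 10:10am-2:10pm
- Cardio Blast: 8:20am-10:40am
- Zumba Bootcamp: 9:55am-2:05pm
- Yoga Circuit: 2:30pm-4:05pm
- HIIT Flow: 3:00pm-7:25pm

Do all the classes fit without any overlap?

Sorted by start: Cardio Blast, Zumba Bootcamp, Cardio Advanced, Yoga Circuit, HIIT Flow.
Zumba Bootcamp starts before Cardio Blast ends → Cardio Blast and Zumba Bootcamp overlap.
That's a conflict, so the schedule is not conflict-free.

No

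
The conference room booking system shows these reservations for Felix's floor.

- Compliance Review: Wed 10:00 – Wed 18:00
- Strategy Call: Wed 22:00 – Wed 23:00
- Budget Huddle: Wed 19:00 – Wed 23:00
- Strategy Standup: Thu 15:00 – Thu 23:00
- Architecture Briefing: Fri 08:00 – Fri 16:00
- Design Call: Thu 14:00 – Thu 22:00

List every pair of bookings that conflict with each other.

Sorted by start: Compliance Review, Budget Huddle, Strategy Call, Design Call, Strategy Standup, Architecture Briefing.
Budget Huddle starts after Compliance Review ends; Compliance Review is clear from here.
Strategy Call starts before Budget Huddle ends → Budget Huddle and Strategy Call overlap.
Design Call starts after Budget Huddle ends; Budget Huddle is clear from here.
Design Call starts after Strategy Call ends; Strategy Call is clear from here.
Strategy Standup starts before Design Call ends → Design Call and Strategy Standup overlap.
Architecture Briefing starts after Design Call ends.
Architecture Briefing starts after Strategy Standup ends.

Budget Huddle & Strategy Call, Design Call & Strategy Standup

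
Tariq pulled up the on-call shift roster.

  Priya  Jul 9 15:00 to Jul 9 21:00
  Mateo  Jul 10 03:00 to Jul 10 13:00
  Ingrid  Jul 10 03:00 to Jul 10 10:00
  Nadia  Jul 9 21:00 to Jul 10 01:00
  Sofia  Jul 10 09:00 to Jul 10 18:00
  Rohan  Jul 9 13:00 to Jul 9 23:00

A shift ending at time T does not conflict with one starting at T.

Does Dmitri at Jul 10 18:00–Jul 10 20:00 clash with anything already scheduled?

Rohan: ends Jul 9 23:00 at or before Dmitri starts Jul 10 18:00 → clear.
Priya: ends Jul 9 21:00 at or before Dmitri starts Jul 10 18:00 → clear.
Nadia: ends Jul 10 01:00 at or before Dmitri starts Jul 10 18:00 → clear.
Ingrid: ends Jul 10 10:00 at or before Dmitri starts Jul 10 18:00 → clear.
Mateo: ends Jul 10 13:00 at or before Dmitri starts Jul 10 18:00 → clear.
Sofia: ends Jul 10 18:00 at or before Dmitri starts Jul 10 18:00 → clear.

No — it doesn't clash with anything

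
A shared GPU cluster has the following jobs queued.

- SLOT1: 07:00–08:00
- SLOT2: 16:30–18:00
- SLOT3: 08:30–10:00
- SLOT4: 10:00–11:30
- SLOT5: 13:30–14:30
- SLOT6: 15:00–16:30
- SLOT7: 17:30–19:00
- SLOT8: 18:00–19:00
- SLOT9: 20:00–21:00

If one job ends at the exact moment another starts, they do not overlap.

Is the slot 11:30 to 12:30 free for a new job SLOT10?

Yes — the slot is free

SLOT1: ends 08:00 at or before SLOT10 starts 11:30 → clear.
SLOT3: ends 10:00 at or before SLOT10 starts 11:30 → clear.
SLOT4: ends 11:30 at or before SLOT10 starts 11:30 → clear.
SLOT5: starts 13:30 at or after SLOT10 ends 12:30 → clear.
SLOT6: starts 15:00 at or after SLOT10 ends 12:30 → clear.
SLOT2: starts 16:30 at or after SLOT10 ends 12:30 → clear.
SLOT7: starts 17:30 at or after SLOT10 ends 12:30 → clear.
SLOT8: starts 18:00 at or after SLOT10 ends 12:30 → clear.
SLOT9: starts 20:00 at or after SLOT10 ends 12:30 → clear.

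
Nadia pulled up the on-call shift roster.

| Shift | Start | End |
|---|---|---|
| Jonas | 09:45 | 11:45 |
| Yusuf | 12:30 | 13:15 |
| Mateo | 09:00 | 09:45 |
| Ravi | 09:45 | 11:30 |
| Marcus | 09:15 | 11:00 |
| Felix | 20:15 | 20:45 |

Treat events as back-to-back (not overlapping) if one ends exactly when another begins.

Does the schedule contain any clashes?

Yes

Sorted by start: Mateo, Marcus, Jonas, Ravi, Yusuf, Felix.
Marcus starts before Mateo ends → Mateo and Marcus overlap.
That's a conflict, so the schedule is not conflict-free.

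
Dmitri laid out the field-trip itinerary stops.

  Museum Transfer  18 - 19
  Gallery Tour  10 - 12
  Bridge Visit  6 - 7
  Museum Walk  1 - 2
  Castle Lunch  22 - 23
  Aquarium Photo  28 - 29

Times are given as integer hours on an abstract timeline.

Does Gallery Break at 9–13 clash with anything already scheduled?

Yes — it overlaps Gallery Tour

Museum Walk: ends 2 at or before Gallery Break starts 9 → clear.
Bridge Visit: ends 7 at or before Gallery Break starts 9 → clear.
Gallery Tour: starts 10 before Gallery Break ends 13, and ends 12 after Gallery Break starts 9 → overlap.
Museum Transfer: starts 18 at or after Gallery Break ends 13 → clear.
Castle Lunch: starts 22 at or after Gallery Break ends 13 → clear.
Aquarium Photo: starts 28 at or after Gallery Break ends 13 → clear.
Gallery Break overlaps Gallery Tour.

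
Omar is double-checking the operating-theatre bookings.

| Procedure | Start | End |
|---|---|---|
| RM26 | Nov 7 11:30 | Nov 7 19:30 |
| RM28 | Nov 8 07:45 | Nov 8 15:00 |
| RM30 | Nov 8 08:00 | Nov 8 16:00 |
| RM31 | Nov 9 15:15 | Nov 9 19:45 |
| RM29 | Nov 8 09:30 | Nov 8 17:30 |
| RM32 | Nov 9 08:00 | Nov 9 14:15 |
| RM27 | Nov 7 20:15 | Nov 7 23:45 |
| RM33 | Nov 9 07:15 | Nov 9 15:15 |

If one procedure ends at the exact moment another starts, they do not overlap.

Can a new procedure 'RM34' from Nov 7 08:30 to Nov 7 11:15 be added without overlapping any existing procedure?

Yes — the slot is free

RM26: starts Nov 7 11:30 at or after RM34 ends Nov 7 11:15 → clear.
RM27: starts Nov 7 20:15 at or after RM34 ends Nov 7 11:15 → clear.
RM28: starts Nov 8 07:45 at or after RM34 ends Nov 7 11:15 → clear.
RM30: starts Nov 8 08:00 at or after RM34 ends Nov 7 11:15 → clear.
RM29: starts Nov 8 09:30 at or after RM34 ends Nov 7 11:15 → clear.
RM33: starts Nov 9 07:15 at or after RM34 ends Nov 7 11:15 → clear.
RM32: starts Nov 9 08:00 at or after RM34 ends Nov 7 11:15 → clear.
RM31: starts Nov 9 15:15 at or after RM34 ends Nov 7 11:15 → clear.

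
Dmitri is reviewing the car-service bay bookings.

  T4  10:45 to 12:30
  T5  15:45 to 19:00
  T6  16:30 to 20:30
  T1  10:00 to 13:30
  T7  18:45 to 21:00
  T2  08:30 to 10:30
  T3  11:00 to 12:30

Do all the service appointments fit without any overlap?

Check each pair: they overlap iff neither finishes before the other starts.
Sorted by start: T2, T1, T4, T3, T5, T6, T7.
T1 starts before T2 ends → T2 and T1 overlap.
That's a conflict, so the schedule is not conflict-free.

No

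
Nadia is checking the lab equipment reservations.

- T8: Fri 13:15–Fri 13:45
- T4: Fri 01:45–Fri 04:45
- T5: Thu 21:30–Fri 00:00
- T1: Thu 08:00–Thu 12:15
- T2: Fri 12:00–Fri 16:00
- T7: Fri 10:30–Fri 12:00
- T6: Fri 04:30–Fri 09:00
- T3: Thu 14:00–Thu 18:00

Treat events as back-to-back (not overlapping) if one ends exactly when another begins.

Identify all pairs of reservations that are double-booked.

T2 & T8, T4 & T6

Sorted by start: T1, T3, T5, T4, T6, T7, T2, T8.
T3 starts after T1 ends, so nothing later overlaps T1 either.
T5 starts after T3 ends, so nothing later overlaps T3 either.
T4 starts after T5 ends, so nothing later overlaps T5 either.
T6 starts before T4 ends → T4 and T6 overlap.
T7 starts after T4 ends, so nothing later overlaps T4 either.
T7 starts after T6 ends, so nothing later overlaps T6 either.
T2 starts exactly when T7 ends (back-to-back, no overlap), so nothing later overlaps T7 either.
T8 starts before T2 ends → T2 and T8 overlap.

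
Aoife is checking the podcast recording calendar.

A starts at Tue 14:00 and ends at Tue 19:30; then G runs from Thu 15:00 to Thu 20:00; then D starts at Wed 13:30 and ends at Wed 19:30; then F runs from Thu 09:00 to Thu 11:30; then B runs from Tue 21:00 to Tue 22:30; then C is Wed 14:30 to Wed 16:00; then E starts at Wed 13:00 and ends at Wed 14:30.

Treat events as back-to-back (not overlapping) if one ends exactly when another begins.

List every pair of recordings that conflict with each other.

Sorted by start: A, B, E, D, C, F, G.
B starts after A ends, so A has no further overlaps.
E starts after B ends, so B has no further overlaps.
D starts before E ends → E and D overlap.
C starts exactly when E ends (back-to-back, no overlap), so E has no further overlaps.
C starts before D ends → D and C overlap.
F starts after D ends, so D has no further overlaps.
F starts after C ends, so C has no further overlaps.
G starts after F ends.

C & D, D & E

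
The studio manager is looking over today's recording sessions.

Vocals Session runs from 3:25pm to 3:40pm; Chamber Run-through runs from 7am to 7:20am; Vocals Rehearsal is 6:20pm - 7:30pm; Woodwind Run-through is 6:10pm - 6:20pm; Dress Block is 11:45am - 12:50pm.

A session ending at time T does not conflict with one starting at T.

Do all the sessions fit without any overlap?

Sorted by start: Chamber Run-through, Dress Block, Vocals Session, Woodwind Run-through, Vocals Rehearsal.
Dress Block starts after Chamber Run-through ends; Chamber Run-through is clear from here.
Vocals Session starts after Dress Block ends; Dress Block is clear from here.
Woodwind Run-through starts after Vocals Session ends; Vocals Session is clear from here.
Vocals Rehearsal starts exactly when Woodwind Run-through ends (back-to-back, no overlap).
Every pair is clear; the schedule has no overlaps.

Yes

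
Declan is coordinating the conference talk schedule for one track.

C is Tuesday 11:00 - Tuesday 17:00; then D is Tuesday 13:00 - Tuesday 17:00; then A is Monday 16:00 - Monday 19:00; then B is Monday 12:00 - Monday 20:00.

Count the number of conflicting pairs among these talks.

2

Two intervals overlap when each starts before the other ends.
Sorted by start: B, A, C, D.
A starts before B ends → B and A overlap.
C starts after B ends; B is clear from here.
C starts after A ends; A is clear from here.
D starts before C ends → C and D overlap.
Overlapping pairs: A & B, C & D — 2 in total.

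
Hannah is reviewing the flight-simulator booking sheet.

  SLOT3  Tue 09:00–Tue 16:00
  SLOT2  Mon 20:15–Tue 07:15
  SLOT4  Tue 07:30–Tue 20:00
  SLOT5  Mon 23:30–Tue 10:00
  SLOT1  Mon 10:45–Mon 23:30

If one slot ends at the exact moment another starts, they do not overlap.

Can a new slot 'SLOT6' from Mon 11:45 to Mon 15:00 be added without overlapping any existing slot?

SLOT1: starts Mon 10:45 before SLOT6 ends Mon 15:00, and ends Mon 23:30 after SLOT6 starts Mon 11:45 → overlap.
SLOT2: starts Mon 20:15 at or after SLOT6 ends Mon 15:00 → clear.
SLOT5: starts Mon 23:30 at or after SLOT6 ends Mon 15:00 → clear.
SLOT4: starts Tue 07:30 at or after SLOT6 ends Mon 15:00 → clear.
SLOT3: starts Tue 09:00 at or after SLOT6 ends Mon 15:00 → clear.
SLOT6 overlaps SLOT1.

No — it overlaps SLOT1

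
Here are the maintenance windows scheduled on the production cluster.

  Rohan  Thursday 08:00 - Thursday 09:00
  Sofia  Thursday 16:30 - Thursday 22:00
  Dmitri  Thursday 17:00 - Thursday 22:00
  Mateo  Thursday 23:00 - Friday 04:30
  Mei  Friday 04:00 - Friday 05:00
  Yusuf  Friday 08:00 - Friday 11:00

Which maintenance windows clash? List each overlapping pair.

Check each pair: they overlap iff neither finishes before the other starts.
Sorted by start: Rohan, Sofia, Dmitri, Mateo, Mei, Yusuf.
Sofia starts after Rohan ends, so nothing later overlaps Rohan either.
Dmitri starts before Sofia ends → Sofia and Dmitri overlap.
Mateo starts after Sofia ends, so nothing later overlaps Sofia either.
Mateo starts after Dmitri ends, so nothing later overlaps Dmitri either.
Mei starts before Mateo ends → Mateo and Mei overlap.
Yusuf starts after Mateo ends.
Yusuf starts after Mei ends.

Dmitri & Sofia, Mateo & Mei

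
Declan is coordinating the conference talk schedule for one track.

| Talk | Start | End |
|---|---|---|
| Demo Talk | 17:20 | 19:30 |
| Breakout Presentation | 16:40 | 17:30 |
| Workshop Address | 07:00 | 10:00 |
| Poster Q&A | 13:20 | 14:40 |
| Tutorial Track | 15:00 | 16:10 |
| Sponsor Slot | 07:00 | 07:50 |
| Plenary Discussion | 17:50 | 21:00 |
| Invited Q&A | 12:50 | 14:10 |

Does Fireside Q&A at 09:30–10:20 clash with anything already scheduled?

Yes — it overlaps Workshop Address

Workshop Address: starts 07:00 before Fireside Q&A ends 10:20, and ends 10:00 after Fireside Q&A starts 09:30 → overlap.
Sponsor Slot: ends 07:50 at or before Fireside Q&A starts 09:30 → clear.
Invited Q&A: starts 12:50 at or after Fireside Q&A ends 10:20 → clear.
Poster Q&A: starts 13:20 at or after Fireside Q&A ends 10:20 → clear.
Tutorial Track: starts 15:00 at or after Fireside Q&A ends 10:20 → clear.
Breakout Presentation: starts 16:40 at or after Fireside Q&A ends 10:20 → clear.
Demo Talk: starts 17:20 at or after Fireside Q&A ends 10:20 → clear.
Plenary Discussion: starts 17:50 at or after Fireside Q&A ends 10:20 → clear.
Fireside Q&A overlaps Workshop Address.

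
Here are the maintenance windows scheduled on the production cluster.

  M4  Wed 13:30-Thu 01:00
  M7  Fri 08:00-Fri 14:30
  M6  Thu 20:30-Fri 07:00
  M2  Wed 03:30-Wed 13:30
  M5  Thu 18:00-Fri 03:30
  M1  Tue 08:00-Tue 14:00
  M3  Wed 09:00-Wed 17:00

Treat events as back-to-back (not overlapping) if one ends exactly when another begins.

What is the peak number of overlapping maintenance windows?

Walk through starts and ends in time order (an end at T is processed before a start at T):
Tue 08:00 start M1 → 1
Tue 14:00 end M1 → 0
Wed 03:30 start M2 → 1
Wed 09:00 start M3 → 2
Wed 13:30 end M2 → 1
Wed 13:30 start M4 → 2
Wed 17:00 end M3 → 1
Thu 01:00 end M4 → 0
Thu 18:00 start M5 → 1
Thu 20:30 start M6 → 2
Fri 03:30 end M5 → 1
Fri 07:00 end M6 → 0
Fri 08:00 start M7 → 1
Fri 14:30 end M7 → 0
Peak is 2, at Wed 09:00 (M2, M3).

2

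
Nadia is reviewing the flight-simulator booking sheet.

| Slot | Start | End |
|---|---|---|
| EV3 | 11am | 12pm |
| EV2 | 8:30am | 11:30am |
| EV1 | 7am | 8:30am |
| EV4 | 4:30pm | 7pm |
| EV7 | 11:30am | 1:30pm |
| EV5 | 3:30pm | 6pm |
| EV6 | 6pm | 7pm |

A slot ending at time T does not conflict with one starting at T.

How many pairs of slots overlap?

Sorted by start: EV1, EV2, EV3, EV7, EV5, EV4, EV6.
EV2 starts exactly when EV1 ends (back-to-back, no overlap); EV1 is clear from here.
EV3 starts before EV2 ends → EV2 and EV3 overlap.
EV7 starts exactly when EV2 ends (back-to-back, no overlap); EV2 is clear from here.
EV7 starts before EV3 ends → EV3 and EV7 overlap.
EV5 starts after EV3 ends; EV3 is clear from here.
EV5 starts after EV7 ends; EV7 is clear from here.
EV4 starts before EV5 ends → EV5 and EV4 overlap.
EV6 starts exactly when EV5 ends (back-to-back, no overlap).
EV6 starts before EV4 ends → EV4 and EV6 overlap.
Overlapping pairs: EV2 & EV3, EV3 & EV7, EV4 & EV5, EV4 & EV6 — 4 in total.

4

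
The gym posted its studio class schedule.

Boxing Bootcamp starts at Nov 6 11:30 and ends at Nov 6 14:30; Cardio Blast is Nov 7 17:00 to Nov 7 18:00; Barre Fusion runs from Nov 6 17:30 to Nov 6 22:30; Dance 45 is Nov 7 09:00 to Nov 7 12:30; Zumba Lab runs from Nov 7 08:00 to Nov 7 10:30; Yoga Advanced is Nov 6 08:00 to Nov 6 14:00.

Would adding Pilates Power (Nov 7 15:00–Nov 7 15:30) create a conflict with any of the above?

Yoga Advanced: ends Nov 6 14:00 at or before Pilates Power starts Nov 7 15:00 → clear.
Boxing Bootcamp: ends Nov 6 14:30 at or before Pilates Power starts Nov 7 15:00 → clear.
Barre Fusion: ends Nov 6 22:30 at or before Pilates Power starts Nov 7 15:00 → clear.
Zumba Lab: ends Nov 7 10:30 at or before Pilates Power starts Nov 7 15:00 → clear.
Dance 45: ends Nov 7 12:30 at or before Pilates Power starts Nov 7 15:00 → clear.
Cardio Blast: starts Nov 7 17:00 at or after Pilates Power ends Nov 7 15:30 → clear.

No — it doesn't clash with anything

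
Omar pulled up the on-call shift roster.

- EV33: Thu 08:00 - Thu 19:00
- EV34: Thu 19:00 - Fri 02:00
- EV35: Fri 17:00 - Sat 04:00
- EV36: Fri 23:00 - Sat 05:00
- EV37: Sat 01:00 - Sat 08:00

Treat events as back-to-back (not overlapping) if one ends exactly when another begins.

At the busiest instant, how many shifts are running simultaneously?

3

Sort all start/end points and keep a running count:
Thu 08:00 start EV33 → 1
Thu 19:00 end EV33 → 0
Thu 19:00 start EV34 → 1
Fri 02:00 end EV34 → 0
Fri 17:00 start EV35 → 1
Fri 23:00 start EV36 → 2
Sat 01:00 start EV37 → 3
Sat 04:00 end EV35 → 2
Sat 05:00 end EV36 → 1
Sat 08:00 end EV37 → 0
Peak is 3, at Sat 01:00 (EV35, EV36, EV37).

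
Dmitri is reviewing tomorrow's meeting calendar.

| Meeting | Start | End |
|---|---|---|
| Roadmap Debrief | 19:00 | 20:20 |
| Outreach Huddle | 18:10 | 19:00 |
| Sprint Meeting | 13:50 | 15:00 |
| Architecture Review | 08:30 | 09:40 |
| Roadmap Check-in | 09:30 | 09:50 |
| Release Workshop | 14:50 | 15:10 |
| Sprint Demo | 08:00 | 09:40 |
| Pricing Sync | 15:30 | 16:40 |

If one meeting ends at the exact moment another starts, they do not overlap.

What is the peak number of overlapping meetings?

Walk through starts and ends in time order (an end at T is processed before a start at T):
08:00 start Sprint Demo → 1
08:30 start Architecture Review → 2
09:30 start Roadmap Check-in → 3
09:40 end Architecture Review → 2
09:40 end Sprint Demo → 1
09:50 end Roadmap Check-in → 0
13:50 start Sprint Meeting → 1
14:50 start Release Workshop → 2
15:00 end Sprint Meeting → 1
15:10 end Release Workshop → 0
15:30 start Pricing Sync → 1
16:40 end Pricing Sync → 0
18:10 start Outreach Huddle → 1
19:00 end Outreach Huddle → 0
19:00 start Roadmap Debrief → 1
20:20 end Roadmap Debrief → 0
Peak is 3, at 09:30 (Architecture Review, Roadmap Check-in, Sprint Demo).

3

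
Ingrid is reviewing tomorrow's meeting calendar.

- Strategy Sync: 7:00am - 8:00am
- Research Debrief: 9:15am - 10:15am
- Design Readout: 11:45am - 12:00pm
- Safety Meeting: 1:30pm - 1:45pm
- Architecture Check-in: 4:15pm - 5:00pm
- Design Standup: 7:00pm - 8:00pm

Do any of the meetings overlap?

Sorted by start: Strategy Sync, Research Debrief, Design Readout, Safety Meeting, Architecture Check-in, Design Standup.
Research Debrief starts after Strategy Sync ends — done with Strategy Sync.
Design Readout starts after Research Debrief ends — done with Research Debrief.
Safety Meeting starts after Design Readout ends — done with Design Readout.
Architecture Check-in starts after Safety Meeting ends — done with Safety Meeting.
Design Standup starts after Architecture Check-in ends.
Every pair is clear; the schedule has no overlaps.

No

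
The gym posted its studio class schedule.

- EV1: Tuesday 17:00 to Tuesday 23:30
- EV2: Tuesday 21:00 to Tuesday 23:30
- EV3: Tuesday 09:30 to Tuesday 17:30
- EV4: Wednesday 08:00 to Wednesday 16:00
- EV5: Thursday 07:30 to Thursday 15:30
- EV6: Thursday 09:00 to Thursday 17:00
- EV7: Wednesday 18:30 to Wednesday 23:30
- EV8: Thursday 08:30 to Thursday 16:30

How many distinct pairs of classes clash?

Sorted by start: EV3, EV1, EV2, EV4, EV7, EV5, EV8, EV6.
EV1 starts before EV3 ends → EV3 and EV1 overlap.
EV2 starts after EV3 ends — done with EV3.
EV2 starts before EV1 ends → EV1 and EV2 overlap.
EV4 starts after EV1 ends — done with EV1.
EV4 starts after EV2 ends — done with EV2.
EV7 starts after EV4 ends — done with EV4.
EV5 starts after EV7 ends — done with EV7.
EV8 starts before EV5 ends → EV5 and EV8 overlap.
EV6 starts before EV5 ends → EV5 and EV6 overlap.
EV6 starts before EV8 ends → EV8 and EV6 overlap.
Overlapping pairs: EV1 & EV2, EV1 & EV3, EV5 & EV6, EV5 & EV8, EV6 & EV8 — 5 in total.

5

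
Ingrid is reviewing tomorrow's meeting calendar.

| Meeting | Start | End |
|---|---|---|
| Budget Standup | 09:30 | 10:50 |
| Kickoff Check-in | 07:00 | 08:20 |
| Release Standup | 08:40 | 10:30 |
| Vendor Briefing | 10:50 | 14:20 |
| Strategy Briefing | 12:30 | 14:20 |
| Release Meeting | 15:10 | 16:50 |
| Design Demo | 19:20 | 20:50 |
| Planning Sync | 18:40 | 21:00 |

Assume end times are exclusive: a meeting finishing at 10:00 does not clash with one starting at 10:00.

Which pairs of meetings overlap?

Budget Standup & Release Standup, Design Demo & Planning Sync, Strategy Briefing & Vendor Briefing

Sorted by start: Kickoff Check-in, Release Standup, Budget Standup, Vendor Briefing, Strategy Briefing, Release Meeting, Planning Sync, Design Demo.
Release Standup starts after Kickoff Check-in ends, so nothing later overlaps Kickoff Check-in either.
Budget Standup starts before Release Standup ends → Release Standup and Budget Standup overlap.
Vendor Briefing starts after Release Standup ends, so nothing later overlaps Release Standup either.
Vendor Briefing starts exactly when Budget Standup ends (back-to-back, no overlap), so nothing later overlaps Budget Standup either.
Strategy Briefing starts before Vendor Briefing ends → Vendor Briefing and Strategy Briefing overlap.
Release Meeting starts after Vendor Briefing ends, so nothing later overlaps Vendor Briefing either.
Release Meeting starts after Strategy Briefing ends, so nothing later overlaps Strategy Briefing either.
Planning Sync starts after Release Meeting ends, so nothing later overlaps Release Meeting either.
Design Demo starts before Planning Sync ends → Planning Sync and Design Demo overlap.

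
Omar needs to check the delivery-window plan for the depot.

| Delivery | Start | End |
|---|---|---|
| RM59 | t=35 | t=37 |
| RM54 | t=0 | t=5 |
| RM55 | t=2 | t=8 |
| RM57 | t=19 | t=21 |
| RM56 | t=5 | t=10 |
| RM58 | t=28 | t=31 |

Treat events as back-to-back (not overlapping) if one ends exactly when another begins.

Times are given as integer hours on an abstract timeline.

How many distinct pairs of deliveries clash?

Sorted by start: RM54, RM55, RM56, RM57, RM58, RM59.
RM55 starts before RM54 ends → RM54 and RM55 overlap.
RM56 starts exactly when RM54 ends (back-to-back, no overlap), so RM54 has no further overlaps.
RM56 starts before RM55 ends → RM55 and RM56 overlap.
RM57 starts after RM55 ends, so RM55 has no further overlaps.
RM57 starts after RM56 ends, so RM56 has no further overlaps.
RM58 starts after RM57 ends, so RM57 has no further overlaps.
RM59 starts after RM58 ends.
Overlapping pairs: RM54 & RM55, RM55 & RM56 — 2 in total.

2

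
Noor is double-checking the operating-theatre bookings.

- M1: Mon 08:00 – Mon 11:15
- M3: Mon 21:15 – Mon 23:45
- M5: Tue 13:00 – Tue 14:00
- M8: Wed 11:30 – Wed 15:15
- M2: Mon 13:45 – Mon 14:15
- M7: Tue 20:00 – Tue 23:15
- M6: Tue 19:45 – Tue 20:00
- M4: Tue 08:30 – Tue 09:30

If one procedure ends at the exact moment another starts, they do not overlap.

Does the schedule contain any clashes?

No

Sorted by start: M1, M2, M3, M4, M5, M6, M7, M8.
M2 starts after M1 ends — done with M1.
M3 starts after M2 ends — done with M2.
M4 starts after M3 ends — done with M3.
M5 starts after M4 ends — done with M4.
M6 starts after M5 ends — done with M5.
M7 starts exactly when M6 ends (back-to-back, no overlap) — done with M6.
M8 starts after M7 ends.
Every pair is clear; the schedule has no overlaps.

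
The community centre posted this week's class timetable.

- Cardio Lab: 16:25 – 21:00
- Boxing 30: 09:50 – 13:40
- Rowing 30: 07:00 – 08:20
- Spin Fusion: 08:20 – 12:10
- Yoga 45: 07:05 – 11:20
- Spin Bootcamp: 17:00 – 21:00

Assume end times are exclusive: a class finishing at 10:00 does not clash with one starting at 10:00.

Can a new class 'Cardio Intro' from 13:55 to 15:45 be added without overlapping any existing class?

Yes — the slot is free

Rowing 30: ends 08:20 at or before Cardio Intro starts 13:55 → clear.
Yoga 45: ends 11:20 at or before Cardio Intro starts 13:55 → clear.
Spin Fusion: ends 12:10 at or before Cardio Intro starts 13:55 → clear.
Boxing 30: ends 13:40 at or before Cardio Intro starts 13:55 → clear.
Cardio Lab: starts 16:25 at or after Cardio Intro ends 15:45 → clear.
Spin Bootcamp: starts 17:00 at or after Cardio Intro ends 15:45 → clear.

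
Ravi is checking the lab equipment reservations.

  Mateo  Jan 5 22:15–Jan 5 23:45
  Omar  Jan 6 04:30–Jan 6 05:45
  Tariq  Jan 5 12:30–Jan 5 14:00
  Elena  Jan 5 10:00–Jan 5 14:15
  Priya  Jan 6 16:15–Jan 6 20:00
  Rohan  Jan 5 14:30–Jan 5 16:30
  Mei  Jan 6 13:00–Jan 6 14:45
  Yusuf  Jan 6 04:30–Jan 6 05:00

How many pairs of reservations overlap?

2

Two intervals overlap when each starts before the other ends.
Sorted by start: Elena, Tariq, Rohan, Mateo, Yusuf, Omar, Mei, Priya.
Tariq starts before Elena ends → Elena and Tariq overlap.
Rohan starts after Elena ends, so Elena has no further overlaps.
Rohan starts after Tariq ends, so Tariq has no further overlaps.
Mateo starts after Rohan ends, so Rohan has no further overlaps.
Yusuf starts after Mateo ends, so Mateo has no further overlaps.
Omar starts before Yusuf ends → Yusuf and Omar overlap.
Mei starts after Yusuf ends, so Yusuf has no further overlaps.
Mei starts after Omar ends, so Omar has no further overlaps.
Priya starts after Mei ends.
Overlapping pairs: Elena & Tariq, Omar & Yusuf — 2 in total.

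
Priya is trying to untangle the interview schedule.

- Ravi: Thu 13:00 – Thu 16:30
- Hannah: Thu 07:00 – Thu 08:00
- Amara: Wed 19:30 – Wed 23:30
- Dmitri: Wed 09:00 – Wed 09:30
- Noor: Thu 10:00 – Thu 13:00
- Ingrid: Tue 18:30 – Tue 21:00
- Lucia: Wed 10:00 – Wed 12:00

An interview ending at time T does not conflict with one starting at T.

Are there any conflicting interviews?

No

Two intervals overlap when each starts before the other ends.
Sorted by start: Ingrid, Dmitri, Lucia, Amara, Hannah, Noor, Ravi.
Dmitri starts after Ingrid ends; Ingrid is clear from here.
Lucia starts after Dmitri ends; Dmitri is clear from here.
Amara starts after Lucia ends; Lucia is clear from here.
Hannah starts after Amara ends; Amara is clear from here.
Noor starts after Hannah ends; Hannah is clear from here.
Ravi starts exactly when Noor ends (back-to-back, no overlap).
Every pair is clear; the schedule has no overlaps.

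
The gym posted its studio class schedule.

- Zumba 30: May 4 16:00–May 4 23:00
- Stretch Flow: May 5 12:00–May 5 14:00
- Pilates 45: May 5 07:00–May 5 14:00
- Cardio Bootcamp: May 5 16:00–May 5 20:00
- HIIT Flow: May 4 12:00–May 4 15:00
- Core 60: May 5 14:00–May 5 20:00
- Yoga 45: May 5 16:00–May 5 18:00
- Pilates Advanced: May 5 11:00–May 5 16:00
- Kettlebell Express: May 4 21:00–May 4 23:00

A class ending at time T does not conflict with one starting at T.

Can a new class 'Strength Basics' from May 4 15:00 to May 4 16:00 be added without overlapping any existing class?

HIIT Flow: ends May 4 15:00 at or before Strength Basics starts May 4 15:00 → clear.
Zumba 30: starts May 4 16:00 at or after Strength Basics ends May 4 16:00 → clear.
Kettlebell Express: starts May 4 21:00 at or after Strength Basics ends May 4 16:00 → clear.
Pilates 45: starts May 5 07:00 at or after Strength Basics ends May 4 16:00 → clear.
Pilates Advanced: starts May 5 11:00 at or after Strength Basics ends May 4 16:00 → clear.
Stretch Flow: starts May 5 12:00 at or after Strength Basics ends May 4 16:00 → clear.
Core 60: starts May 5 14:00 at or after Strength Basics ends May 4 16:00 → clear.
Yoga 45: starts May 5 16:00 at or after Strength Basics ends May 4 16:00 → clear.
Cardio Bootcamp: starts May 5 16:00 at or after Strength Basics ends May 4 16:00 → clear.

Yes — the slot is free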